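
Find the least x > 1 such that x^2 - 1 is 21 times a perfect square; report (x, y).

First expand sqrt(21) as a continued fraction. With x_i = (sqrt(21) + m_i)/d_i and (m_0, d_0) = (0, 1): a_0 = floor(sqrt(21)) = 4, since 4^2 = 16 <= 21 < 25 = 5^2.
Iterate m_{i+1} = d_i*a_i - m_i, d_{i+1} = (21 - m_{i+1}^2)/d_i, a_{i+1} = floor((a_0 + m_{i+1})/d_{i+1}):
  m_1 = 1*4 - 0 = 4, d_1 = (21 - 4^2)/1 = 5/1 = 5, a_1 = floor((4 + 4)/5) = 1.
  m_2 = 5*1 - 4 = 1, d_2 = (21 - 1^2)/5 = 20/5 = 4, a_2 = floor((4 + 1)/4) = 1.
  m_3 = 4*1 - 1 = 3, d_3 = (21 - 3^2)/4 = 12/4 = 3, a_3 = floor((4 + 3)/3) = 2.
  m_4 = 3*2 - 3 = 3, d_4 = (21 - 3^2)/3 = 12/3 = 4, a_4 = floor((4 + 3)/4) = 1.
  m_5 = 4*1 - 3 = 1, d_5 = (21 - 1^2)/4 = 20/4 = 5, a_5 = floor((4 + 1)/5) = 1.
  m_6 = 5*1 - 1 = 4, d_6 = (21 - 4^2)/5 = 5/5 = 1, a_6 = floor((4 + 4)/1) = 8.
  m_7 = 1*8 - 4 = 4, d_7 = (21 - 4^2)/1 = 5/1 = 5: (m_7, d_7) = (m_1, d_1) = (4, 5), so from here the quotients repeat a_1, ..., a_6; the period length is 6.
So sqrt(21) = [4; (1, 1, 2, 1, 1, 8)] with period length k = 6.
k is even, so the fundamental solution of x^2 - 21y^2 = 1 is (p_{k-1}, q_{k-1}) = (p_5, q_5); compute convergents through index 5.
Convergents (p_i = a_i*p_{i-1} + p_{i-2}, q_i = a_i*q_{i-1} + q_{i-2} with p_{-2}=0, p_{-1}=1, q_{-2}=1, q_{-1}=0):
  i=0: a_0=4, p_0 = 4*1 + 0 = 4, q_0 = 4*0 + 1 = 1.
  i=1: a_1=1, p_1 = 1*4 + 1 = 5, q_1 = 1*1 + 0 = 1.
  i=2: a_2=1, p_2 = 1*5 + 4 = 9, q_2 = 1*1 + 1 = 2.
  i=3: a_3=2, p_3 = 2*9 + 5 = 23, q_3 = 2*2 + 1 = 5.
  i=4: a_4=1, p_4 = 1*23 + 9 = 32, q_4 = 1*5 + 2 = 7.
  i=5: a_5=1, p_5 = 1*32 + 23 = 55, q_5 = 1*7 + 5 = 12.
Check: 55^2 - 21*12^2 = 3025 - 3024 = 1, so (x, y) = (55, 12) solves the equation, and by the theorem it is the least positive solution.

(x, y) = (55, 12)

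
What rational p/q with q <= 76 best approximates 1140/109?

638/61

Expand x = 1140/109 as a continued fraction with the Euclidean algorithm:
  1140 = 10*109 + 50, so a_0 = 10.
  109 = 2*50 + 9, so a_1 = 2.
  50 = 5*9 + 5, so a_2 = 5.
  9 = 1*5 + 4, so a_3 = 1.
  5 = 1*4 + 1, so a_4 = 1.
  4 = 4*1 + 0, so a_5 = 4.
so x = [10; 2, 5, 1, 1, 4].
Convergents (p_i = a_i*p_{i-1} + p_{i-2}, q_i = a_i*q_{i-1} + q_{i-2} with p_{-2}=0, p_{-1}=1, q_{-2}=1, q_{-1}=0), until the denominator exceeds 76:
  i=0: a_0=10, p_0 = 10*1 + 0 = 10, q_0 = 10*0 + 1 = 1.
  i=1: a_1=2, p_1 = 2*10 + 1 = 21, q_1 = 2*1 + 0 = 2.
  i=2: a_2=5, p_2 = 5*21 + 10 = 115, q_2 = 5*2 + 1 = 11.
  i=3: a_3=1, p_3 = 1*115 + 21 = 136, q_3 = 1*11 + 2 = 13.
  i=4: a_4=1, p_4 = 1*136 + 115 = 251, q_4 = 1*13 + 11 = 24.
  i=5: a_5=4, p_5 = 4*251 + 136 = 1140, q_5 = 4*24 + 13 = 109.
q_5 = 109 > 76, so the last convergent with denominator <= 76 is p_4/q_4 = 251/24.
The closest fraction with denominator <= 76 is either p_4/q_4 or the intermediate fraction (k*p_4 + p_3)/(k*q_4 + q_3) with the largest k >= 1 whose denominator stays <= 76; these approach x as k grows, and every other convergent or intermediate fraction in range is farther away.
Largest k: floor((76 - q_3)/q_4) = floor((76 - 13)/24) = 2.
That gives (2*251 + 136)/(2*24 + 13) = 638/61.
Compare the errors: |x - 251/24| = |1140*24 - 251*109|/(109*24) = 1/2616, and |x - 638/61| = |1140*61 - 638*109|/(109*61) = 2/6649.
Cross-multiplying, 2*2616 = 5232 < 6649 = 1*6649, so 2/6649 is smaller: the intermediate fraction 638/61 is closer to x than 251/24.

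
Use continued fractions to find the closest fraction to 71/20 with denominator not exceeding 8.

25/7

Expand x = 71/20 as a continued fraction with the Euclidean algorithm:
  71 = 3*20 + 11, so a_0 = 3.
  20 = 1*11 + 9, so a_1 = 1.
  11 = 1*9 + 2, so a_2 = 1.
  9 = 4*2 + 1, so a_3 = 4.
  2 = 2*1 + 0, so a_4 = 2.
so x = [3; 1, 1, 4, 2].
Convergents (p_i = a_i*p_{i-1} + p_{i-2}, q_i = a_i*q_{i-1} + q_{i-2} with p_{-2}=0, p_{-1}=1, q_{-2}=1, q_{-1}=0), until the denominator exceeds 8:
  i=0: a_0=3, p_0 = 3*1 + 0 = 3, q_0 = 3*0 + 1 = 1.
  i=1: a_1=1, p_1 = 1*3 + 1 = 4, q_1 = 1*1 + 0 = 1.
  i=2: a_2=1, p_2 = 1*4 + 3 = 7, q_2 = 1*1 + 1 = 2.
  i=3: a_3=4, p_3 = 4*7 + 4 = 32, q_3 = 4*2 + 1 = 9.
q_3 = 9 > 8, so the last convergent with denominator <= 8 is p_2/q_2 = 7/2.
The closest fraction with denominator <= 8 is either p_2/q_2 or the intermediate fraction (k*p_2 + p_1)/(k*q_2 + q_1) with the largest k >= 1 whose denominator stays <= 8; these approach x as k grows, and every other convergent or intermediate fraction in range is farther away.
Largest k: floor((8 - q_1)/q_2) = floor((8 - 1)/2) = 3.
That gives (3*7 + 4)/(3*2 + 1) = 25/7.
Compare the errors: |x - 7/2| = |71*2 - 7*20|/(20*2) = 2/40, and |x - 25/7| = |71*7 - 25*20|/(20*7) = 3/140.
Cross-multiplying, 3*40 = 120 < 280 = 2*140, so 3/140 is smaller: the intermediate fraction 25/7 is closer to x than 7/2.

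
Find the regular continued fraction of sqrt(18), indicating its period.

[4; (4, 8)]

Write x_i = (sqrt(18) + m_i)/d_i with (m_0, d_0) = (0, 1). a_0 = floor(sqrt(18)) = 4, since 4^2 = 16 <= 18 < 25 = 5^2.
Iterate m_{i+1} = d_i*a_i - m_i, d_{i+1} = (18 - m_{i+1}^2)/d_i, a_{i+1} = floor((a_0 + m_{i+1})/d_{i+1}):
  m_1 = 1*4 - 0 = 4, d_1 = (18 - 4^2)/1 = 2/1 = 2, a_1 = floor((4 + 4)/2) = 4.
  m_2 = 2*4 - 4 = 4, d_2 = (18 - 4^2)/2 = 2/2 = 1, a_2 = floor((4 + 4)/1) = 8.
  m_3 = 1*8 - 4 = 4, d_3 = (18 - 4^2)/1 = 2/1 = 2: (m_3, d_3) = (m_1, d_1) = (4, 2), so from here the quotients repeat a_1, a_2; the period length is 2.
Hence the expansion of sqrt(18) is a_0 = 4 followed by the repeating block 4, 8 (period 2).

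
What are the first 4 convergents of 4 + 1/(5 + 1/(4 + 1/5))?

4/1, 21/5, 88/21, 461/110

Using the convergent recurrence p_i = a_i*p_{i-1} + p_{i-2}, q_i = a_i*q_{i-1} + q_{i-2} with p_{-2}=0, p_{-1}=1, q_{-2}=1, q_{-1}=0:
  i=0: a_0=4, p_0 = 4*1 + 0 = 4, q_0 = 4*0 + 1 = 1.
  i=1: a_1=5, p_1 = 5*4 + 1 = 21, q_1 = 5*1 + 0 = 5.
  i=2: a_2=4, p_2 = 4*21 + 4 = 88, q_2 = 4*5 + 1 = 21.
  i=3: a_3=5, p_3 = 5*88 + 21 = 461, q_3 = 5*21 + 5 = 110.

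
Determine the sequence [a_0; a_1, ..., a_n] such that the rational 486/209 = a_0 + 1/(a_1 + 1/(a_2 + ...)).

Run the Euclidean algorithm on 486 and 209; the successive quotients are the partial quotients a_0, a_1, ... (each step inverts the fractional part left over by the previous one):
  486 = 2*209 + 68, so a_0 = 2.
  209 = 3*68 + 5, so a_1 = 3.
  68 = 13*5 + 3, so a_2 = 13.
  5 = 1*3 + 2, so a_3 = 1.
  3 = 1*2 + 1, so a_4 = 1.
  2 = 2*1 + 0, so a_5 = 2.
The remainder reaches 0 after 6 divisions, so the expansion has 6 partial quotients, read off in order.

[2; 3, 13, 1, 1, 2]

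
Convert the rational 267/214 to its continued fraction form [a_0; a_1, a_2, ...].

Run the Euclidean algorithm on 267 and 214; the successive quotients are the partial quotients a_0, a_1, ... (each step inverts the fractional part left over by the previous one):
  267 = 1*214 + 53, so a_0 = 1.
  214 = 4*53 + 2, so a_1 = 4.
  53 = 26*2 + 1, so a_2 = 26.
  2 = 2*1 + 0, so a_3 = 2.
The remainder reaches 0 after 4 divisions, so the expansion has 4 partial quotients, read off in order.

[1; 4, 26, 2]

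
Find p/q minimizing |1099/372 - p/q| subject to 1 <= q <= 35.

65/22

Expand x = 1099/372 as a continued fraction with the Euclidean algorithm:
  1099 = 2*372 + 355, so a_0 = 2.
  372 = 1*355 + 17, so a_1 = 1.
  355 = 20*17 + 15, so a_2 = 20.
  17 = 1*15 + 2, so a_3 = 1.
  15 = 7*2 + 1, so a_4 = 7.
  2 = 2*1 + 0, so a_5 = 2.
so x = [2; 1, 20, 1, 7, 2].
Convergents (p_i = a_i*p_{i-1} + p_{i-2}, q_i = a_i*q_{i-1} + q_{i-2} with p_{-2}=0, p_{-1}=1, q_{-2}=1, q_{-1}=0), until the denominator exceeds 35:
  i=0: a_0=2, p_0 = 2*1 + 0 = 2, q_0 = 2*0 + 1 = 1.
  i=1: a_1=1, p_1 = 1*2 + 1 = 3, q_1 = 1*1 + 0 = 1.
  i=2: a_2=20, p_2 = 20*3 + 2 = 62, q_2 = 20*1 + 1 = 21.
  i=3: a_3=1, p_3 = 1*62 + 3 = 65, q_3 = 1*21 + 1 = 22.
  i=4: a_4=7, p_4 = 7*65 + 62 = 517, q_4 = 7*22 + 21 = 175.
q_4 = 175 > 35, so the last convergent with denominator <= 35 is p_3/q_3 = 65/22.
The closest fraction with denominator <= 35 is either p_3/q_3 or the intermediate fraction (k*p_3 + p_2)/(k*q_3 + q_2) with the largest k >= 1 whose denominator stays <= 35; these approach x as k grows, and every other convergent or intermediate fraction in range is farther away.
Largest k: floor((35 - q_2)/q_3) = floor((35 - 21)/22) = 0.
Since k = 0, no intermediate fraction beyond p_3/q_3 has denominator <= 35, so the convergent 65/22 is the closest (its error is |1099*22 - 65*372|/(372*22) = 2/8184).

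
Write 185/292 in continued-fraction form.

Run the Euclidean algorithm on 185 and 292; the successive quotients are the partial quotients a_0, a_1, ... (each step inverts the fractional part left over by the previous one):
  185 = 0*292 + 185, so a_0 = 0.
  292 = 1*185 + 107, so a_1 = 1.
  185 = 1*107 + 78, so a_2 = 1.
  107 = 1*78 + 29, so a_3 = 1.
  78 = 2*29 + 20, so a_4 = 2.
  29 = 1*20 + 9, so a_5 = 1.
  20 = 2*9 + 2, so a_6 = 2.
  9 = 4*2 + 1, so a_7 = 4.
  2 = 2*1 + 0, so a_8 = 2.
The remainder reaches 0 after 9 divisions, so the expansion has 9 partial quotients, read off in order.

[0; 1, 1, 1, 2, 1, 2, 4, 2]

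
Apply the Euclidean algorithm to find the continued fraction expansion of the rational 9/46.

Run the Euclidean algorithm on 9 and 46; the successive quotients are the partial quotients a_0, a_1, ... (each step inverts the fractional part left over by the previous one):
  9 = 0*46 + 9, so a_0 = 0.
  46 = 5*9 + 1, so a_1 = 5.
  9 = 9*1 + 0, so a_2 = 9.
The remainder reaches 0 after 3 divisions, so the expansion has 3 partial quotients, read off in order.

[0; 5, 9]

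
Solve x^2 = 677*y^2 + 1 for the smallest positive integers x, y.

(x, y) = (1353, 52)

First expand sqrt(677) as a continued fraction. With x_i = (sqrt(677) + m_i)/d_i and (m_0, d_0) = (0, 1): a_0 = floor(sqrt(677)) = 26, since 26^2 = 676 <= 677 < 729 = 27^2.
Iterate m_{i+1} = d_i*a_i - m_i, d_{i+1} = (677 - m_{i+1}^2)/d_i, a_{i+1} = floor((a_0 + m_{i+1})/d_{i+1}):
  m_1 = 1*26 - 0 = 26, d_1 = (677 - 26^2)/1 = 1/1 = 1, a_1 = floor((26 + 26)/1) = 52.
  m_2 = 1*52 - 26 = 26, d_2 = (677 - 26^2)/1 = 1/1 = 1: (m_2, d_2) = (m_1, d_1) = (26, 1), so from here the quotient a_1 repeats; the period length is 1.
So sqrt(677) = [26; (52)] with period length k = 1.
k is odd, so (p_{k-1}, q_{k-1}) only solves x^2 - 677y^2 = -1 and the fundamental solution of x^2 - 677y^2 = 1 is (p_{2k-1}, q_{2k-1}) = (p_1, q_1); compute convergents through index 1, running through the period twice.
Convergents (p_i = a_i*p_{i-1} + p_{i-2}, q_i = a_i*q_{i-1} + q_{i-2} with p_{-2}=0, p_{-1}=1, q_{-2}=1, q_{-1}=0):
  i=0: a_0=26, p_0 = 26*1 + 0 = 26, q_0 = 26*0 + 1 = 1.
  i=1: a_1=52, p_1 = 52*26 + 1 = 1353, q_1 = 52*1 + 0 = 52.
Indeed p_0^2 - 677*q_0^2 = 676 - 677 = -1, not +1.
Check: 1353^2 - 677*52^2 = 1830609 - 1830608 = 1, so (x, y) = (1353, 52) solves the equation, and by the theorem it is the least positive solution.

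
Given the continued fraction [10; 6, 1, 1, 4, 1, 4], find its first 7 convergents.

10/1, 61/6, 71/7, 132/13, 599/59, 731/72, 3523/347

Using the convergent recurrence p_i = a_i*p_{i-1} + p_{i-2}, q_i = a_i*q_{i-1} + q_{i-2} with p_{-2}=0, p_{-1}=1, q_{-2}=1, q_{-1}=0:
  i=0: a_0=10, p_0 = 10*1 + 0 = 10, q_0 = 10*0 + 1 = 1.
  i=1: a_1=6, p_1 = 6*10 + 1 = 61, q_1 = 6*1 + 0 = 6.
  i=2: a_2=1, p_2 = 1*61 + 10 = 71, q_2 = 1*6 + 1 = 7.
  i=3: a_3=1, p_3 = 1*71 + 61 = 132, q_3 = 1*7 + 6 = 13.
  i=4: a_4=4, p_4 = 4*132 + 71 = 599, q_4 = 4*13 + 7 = 59.
  i=5: a_5=1, p_5 = 1*599 + 132 = 731, q_5 = 1*59 + 13 = 72.
  i=6: a_6=4, p_6 = 4*731 + 599 = 3523, q_6 = 4*72 + 59 = 347.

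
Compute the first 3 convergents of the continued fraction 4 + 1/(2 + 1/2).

Using the convergent recurrence p_i = a_i*p_{i-1} + p_{i-2}, q_i = a_i*q_{i-1} + q_{i-2} with p_{-2}=0, p_{-1}=1, q_{-2}=1, q_{-1}=0:
  i=0: a_0=4, p_0 = 4*1 + 0 = 4, q_0 = 4*0 + 1 = 1.
  i=1: a_1=2, p_1 = 2*4 + 1 = 9, q_1 = 2*1 + 0 = 2.
  i=2: a_2=2, p_2 = 2*9 + 4 = 22, q_2 = 2*2 + 1 = 5.

4/1, 9/2, 22/5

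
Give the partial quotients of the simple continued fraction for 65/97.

Run the Euclidean algorithm on 65 and 97; the successive quotients are the partial quotients a_0, a_1, ... (each step inverts the fractional part left over by the previous one):
  65 = 0*97 + 65, so a_0 = 0.
  97 = 1*65 + 32, so a_1 = 1.
  65 = 2*32 + 1, so a_2 = 2.
  32 = 32*1 + 0, so a_3 = 32.
The remainder reaches 0 after 4 divisions, so the expansion has 4 partial quotients, read off in order.

[0; 1, 2, 32]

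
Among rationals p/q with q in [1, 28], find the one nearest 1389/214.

Expand x = 1389/214 as a continued fraction with the Euclidean algorithm:
  1389 = 6*214 + 105, so a_0 = 6.
  214 = 2*105 + 4, so a_1 = 2.
  105 = 26*4 + 1, so a_2 = 26.
  4 = 4*1 + 0, so a_3 = 4.
so x = [6; 2, 26, 4].
Convergents (p_i = a_i*p_{i-1} + p_{i-2}, q_i = a_i*q_{i-1} + q_{i-2} with p_{-2}=0, p_{-1}=1, q_{-2}=1, q_{-1}=0), until the denominator exceeds 28:
  i=0: a_0=6, p_0 = 6*1 + 0 = 6, q_0 = 6*0 + 1 = 1.
  i=1: a_1=2, p_1 = 2*6 + 1 = 13, q_1 = 2*1 + 0 = 2.
  i=2: a_2=26, p_2 = 26*13 + 6 = 344, q_2 = 26*2 + 1 = 53.
q_2 = 53 > 28, so the last convergent with denominator <= 28 is p_1/q_1 = 13/2.
The closest fraction with denominator <= 28 is either p_1/q_1 or the intermediate fraction (k*p_1 + p_0)/(k*q_1 + q_0) with the largest k >= 1 whose denominator stays <= 28; these approach x as k grows, and every other convergent or intermediate fraction in range is farther away.
Largest k: floor((28 - q_0)/q_1) = floor((28 - 1)/2) = 13.
That gives (13*13 + 6)/(13*2 + 1) = 175/27.
Compare the errors: |x - 13/2| = |1389*2 - 13*214|/(214*2) = 4/428, and |x - 175/27| = |1389*27 - 175*214|/(214*27) = 53/5778.
Cross-multiplying, 53*428 = 22684 < 23112 = 4*5778, so 53/5778 is smaller: the intermediate fraction 175/27 is closer to x than 13/2.

175/27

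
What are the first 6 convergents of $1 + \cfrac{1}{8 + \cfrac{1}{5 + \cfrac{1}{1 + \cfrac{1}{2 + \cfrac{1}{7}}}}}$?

1/1, 9/8, 46/41, 55/49, 156/139, 1147/1022

Using the convergent recurrence p_i = a_i*p_{i-1} + p_{i-2}, q_i = a_i*q_{i-1} + q_{i-2} with p_{-2}=0, p_{-1}=1, q_{-2}=1, q_{-1}=0:
  i=0: a_0=1, p_0 = 1*1 + 0 = 1, q_0 = 1*0 + 1 = 1.
  i=1: a_1=8, p_1 = 8*1 + 1 = 9, q_1 = 8*1 + 0 = 8.
  i=2: a_2=5, p_2 = 5*9 + 1 = 46, q_2 = 5*8 + 1 = 41.
  i=3: a_3=1, p_3 = 1*46 + 9 = 55, q_3 = 1*41 + 8 = 49.
  i=4: a_4=2, p_4 = 2*55 + 46 = 156, q_4 = 2*49 + 41 = 139.
  i=5: a_5=7, p_5 = 7*156 + 55 = 1147, q_5 = 7*139 + 49 = 1022.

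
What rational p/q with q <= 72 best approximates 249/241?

31/30

Expand x = 249/241 as a continued fraction with the Euclidean algorithm:
  249 = 1*241 + 8, so a_0 = 1.
  241 = 30*8 + 1, so a_1 = 30.
  8 = 8*1 + 0, so a_2 = 8.
so x = [1; 30, 8].
Convergents (p_i = a_i*p_{i-1} + p_{i-2}, q_i = a_i*q_{i-1} + q_{i-2} with p_{-2}=0, p_{-1}=1, q_{-2}=1, q_{-1}=0), until the denominator exceeds 72:
  i=0: a_0=1, p_0 = 1*1 + 0 = 1, q_0 = 1*0 + 1 = 1.
  i=1: a_1=30, p_1 = 30*1 + 1 = 31, q_1 = 30*1 + 0 = 30.
  i=2: a_2=8, p_2 = 8*31 + 1 = 249, q_2 = 8*30 + 1 = 241.
q_2 = 241 > 72, so the last convergent with denominator <= 72 is p_1/q_1 = 31/30.
The closest fraction with denominator <= 72 is either p_1/q_1 or the intermediate fraction (k*p_1 + p_0)/(k*q_1 + q_0) with the largest k >= 1 whose denominator stays <= 72; these approach x as k grows, and every other convergent or intermediate fraction in range is farther away.
Largest k: floor((72 - q_0)/q_1) = floor((72 - 1)/30) = 2.
That gives (2*31 + 1)/(2*30 + 1) = 63/61.
Compare the errors: |x - 31/30| = |249*30 - 31*241|/(241*30) = 1/7230, and |x - 63/61| = |249*61 - 63*241|/(241*61) = 6/14701.
Cross-multiplying, 1*14701 = 14701 < 43380 = 6*7230, so 1/7230 is smaller: the convergent 31/30 is closer to x than 63/61.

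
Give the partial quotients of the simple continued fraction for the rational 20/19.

[1; 19]

Run the Euclidean algorithm on 20 and 19; the successive quotients are the partial quotients a_0, a_1, ... (each step inverts the fractional part left over by the previous one):
  20 = 1*19 + 1, so a_0 = 1.
  19 = 19*1 + 0, so a_1 = 19.
The remainder reaches 0 after 2 divisions, so the expansion has 2 partial quotients, read off in order.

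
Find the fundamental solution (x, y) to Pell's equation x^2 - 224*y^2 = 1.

First expand sqrt(224) as a continued fraction. With x_i = (sqrt(224) + m_i)/d_i and (m_0, d_0) = (0, 1): a_0 = floor(sqrt(224)) = 14, since 14^2 = 196 <= 224 < 225 = 15^2.
Iterate m_{i+1} = d_i*a_i - m_i, d_{i+1} = (224 - m_{i+1}^2)/d_i, a_{i+1} = floor((a_0 + m_{i+1})/d_{i+1}):
  m_1 = 1*14 - 0 = 14, d_1 = (224 - 14^2)/1 = 28/1 = 28, a_1 = floor((14 + 14)/28) = 1.
  m_2 = 28*1 - 14 = 14, d_2 = (224 - 14^2)/28 = 28/28 = 1, a_2 = floor((14 + 14)/1) = 28.
  m_3 = 1*28 - 14 = 14, d_3 = (224 - 14^2)/1 = 28/1 = 28: (m_3, d_3) = (m_1, d_1) = (14, 28), so from here the quotients repeat a_1, a_2; the period length is 2.
So sqrt(224) = [14; (1, 28)] with period length k = 2.
k is even, so the fundamental solution of x^2 - 224y^2 = 1 is (p_{k-1}, q_{k-1}) = (p_1, q_1); compute convergents through index 1.
Convergents (p_i = a_i*p_{i-1} + p_{i-2}, q_i = a_i*q_{i-1} + q_{i-2} with p_{-2}=0, p_{-1}=1, q_{-2}=1, q_{-1}=0):
  i=0: a_0=14, p_0 = 14*1 + 0 = 14, q_0 = 14*0 + 1 = 1.
  i=1: a_1=1, p_1 = 1*14 + 1 = 15, q_1 = 1*1 + 0 = 1.
Check: 15^2 - 224*1^2 = 225 - 224 = 1, so (x, y) = (15, 1) solves the equation, and by the theorem it is the least positive solution.

(x, y) = (15, 1)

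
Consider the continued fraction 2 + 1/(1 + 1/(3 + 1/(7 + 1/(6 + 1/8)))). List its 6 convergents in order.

2/1, 3/1, 11/4, 80/29, 491/178, 4008/1453

Using the convergent recurrence p_i = a_i*p_{i-1} + p_{i-2}, q_i = a_i*q_{i-1} + q_{i-2} with p_{-2}=0, p_{-1}=1, q_{-2}=1, q_{-1}=0:
  i=0: a_0=2, p_0 = 2*1 + 0 = 2, q_0 = 2*0 + 1 = 1.
  i=1: a_1=1, p_1 = 1*2 + 1 = 3, q_1 = 1*1 + 0 = 1.
  i=2: a_2=3, p_2 = 3*3 + 2 = 11, q_2 = 3*1 + 1 = 4.
  i=3: a_3=7, p_3 = 7*11 + 3 = 80, q_3 = 7*4 + 1 = 29.
  i=4: a_4=6, p_4 = 6*80 + 11 = 491, q_4 = 6*29 + 4 = 178.
  i=5: a_5=8, p_5 = 8*491 + 80 = 4008, q_5 = 8*178 + 29 = 1453.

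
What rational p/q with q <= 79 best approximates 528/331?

Expand x = 528/331 as a continued fraction with the Euclidean algorithm:
  528 = 1*331 + 197, so a_0 = 1.
  331 = 1*197 + 134, so a_1 = 1.
  197 = 1*134 + 63, so a_2 = 1.
  134 = 2*63 + 8, so a_3 = 2.
  63 = 7*8 + 7, so a_4 = 7.
  8 = 1*7 + 1, so a_5 = 1.
  7 = 7*1 + 0, so a_6 = 7.
so x = [1; 1, 1, 2, 7, 1, 7].
Convergents (p_i = a_i*p_{i-1} + p_{i-2}, q_i = a_i*q_{i-1} + q_{i-2} with p_{-2}=0, p_{-1}=1, q_{-2}=1, q_{-1}=0), until the denominator exceeds 79:
  i=0: a_0=1, p_0 = 1*1 + 0 = 1, q_0 = 1*0 + 1 = 1.
  i=1: a_1=1, p_1 = 1*1 + 1 = 2, q_1 = 1*1 + 0 = 1.
  i=2: a_2=1, p_2 = 1*2 + 1 = 3, q_2 = 1*1 + 1 = 2.
  i=3: a_3=2, p_3 = 2*3 + 2 = 8, q_3 = 2*2 + 1 = 5.
  i=4: a_4=7, p_4 = 7*8 + 3 = 59, q_4 = 7*5 + 2 = 37.
  i=5: a_5=1, p_5 = 1*59 + 8 = 67, q_5 = 1*37 + 5 = 42.
  i=6: a_6=7, p_6 = 7*67 + 59 = 528, q_6 = 7*42 + 37 = 331.
q_6 = 331 > 79, so the last convergent with denominator <= 79 is p_5/q_5 = 67/42.
The closest fraction with denominator <= 79 is either p_5/q_5 or the intermediate fraction (k*p_5 + p_4)/(k*q_5 + q_4) with the largest k >= 1 whose denominator stays <= 79; these approach x as k grows, and every other convergent or intermediate fraction in range is farther away.
Largest k: floor((79 - q_4)/q_5) = floor((79 - 37)/42) = 1.
That gives (1*67 + 59)/(1*42 + 37) = 126/79.
Compare the errors: |x - 67/42| = |528*42 - 67*331|/(331*42) = 1/13902, and |x - 126/79| = |528*79 - 126*331|/(331*79) = 6/26149.
Cross-multiplying, 1*26149 = 26149 < 83412 = 6*13902, so 1/13902 is smaller: the convergent 67/42 is closer to x than 126/79.

67/42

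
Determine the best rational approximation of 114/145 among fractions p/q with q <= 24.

Expand x = 114/145 as a continued fraction with the Euclidean algorithm:
  114 = 0*145 + 114, so a_0 = 0.
  145 = 1*114 + 31, so a_1 = 1.
  114 = 3*31 + 21, so a_2 = 3.
  31 = 1*21 + 10, so a_3 = 1.
  21 = 2*10 + 1, so a_4 = 2.
  10 = 10*1 + 0, so a_5 = 10.
so x = [0; 1, 3, 1, 2, 10].
Convergents (p_i = a_i*p_{i-1} + p_{i-2}, q_i = a_i*q_{i-1} + q_{i-2} with p_{-2}=0, p_{-1}=1, q_{-2}=1, q_{-1}=0), until the denominator exceeds 24:
  i=0: a_0=0, p_0 = 0*1 + 0 = 0, q_0 = 0*0 + 1 = 1.
  i=1: a_1=1, p_1 = 1*0 + 1 = 1, q_1 = 1*1 + 0 = 1.
  i=2: a_2=3, p_2 = 3*1 + 0 = 3, q_2 = 3*1 + 1 = 4.
  i=3: a_3=1, p_3 = 1*3 + 1 = 4, q_3 = 1*4 + 1 = 5.
  i=4: a_4=2, p_4 = 2*4 + 3 = 11, q_4 = 2*5 + 4 = 14.
  i=5: a_5=10, p_5 = 10*11 + 4 = 114, q_5 = 10*14 + 5 = 145.
q_5 = 145 > 24, so the last convergent with denominator <= 24 is p_4/q_4 = 11/14.
The closest fraction with denominator <= 24 is either p_4/q_4 or the intermediate fraction (k*p_4 + p_3)/(k*q_4 + q_3) with the largest k >= 1 whose denominator stays <= 24; these approach x as k grows, and every other convergent or intermediate fraction in range is farther away.
Largest k: floor((24 - q_3)/q_4) = floor((24 - 5)/14) = 1.
That gives (1*11 + 4)/(1*14 + 5) = 15/19.
Compare the errors: |x - 11/14| = |114*14 - 11*145|/(145*14) = 1/2030, and |x - 15/19| = |114*19 - 15*145|/(145*19) = 9/2755.
Cross-multiplying, 1*2755 = 2755 < 18270 = 9*2030, so 1/2030 is smaller: the convergent 11/14 is closer to x than 15/19.

11/14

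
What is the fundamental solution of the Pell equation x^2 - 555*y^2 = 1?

First expand sqrt(555) as a continued fraction. With x_i = (sqrt(555) + m_i)/d_i and (m_0, d_0) = (0, 1): a_0 = floor(sqrt(555)) = 23, since 23^2 = 529 <= 555 < 576 = 24^2.
Iterate m_{i+1} = d_i*a_i - m_i, d_{i+1} = (555 - m_{i+1}^2)/d_i, a_{i+1} = floor((a_0 + m_{i+1})/d_{i+1}):
  m_1 = 1*23 - 0 = 23, d_1 = (555 - 23^2)/1 = 26/1 = 26, a_1 = floor((23 + 23)/26) = 1.
  m_2 = 26*1 - 23 = 3, d_2 = (555 - 3^2)/26 = 546/26 = 21, a_2 = floor((23 + 3)/21) = 1.
  m_3 = 21*1 - 3 = 18, d_3 = (555 - 18^2)/21 = 231/21 = 11, a_3 = floor((23 + 18)/11) = 3.
  m_4 = 11*3 - 18 = 15, d_4 = (555 - 15^2)/11 = 330/11 = 30, a_4 = floor((23 + 15)/30) = 1.
  m_5 = 30*1 - 15 = 15, d_5 = (555 - 15^2)/30 = 330/30 = 11, a_5 = floor((23 + 15)/11) = 3.
  m_6 = 11*3 - 15 = 18, d_6 = (555 - 18^2)/11 = 231/11 = 21, a_6 = floor((23 + 18)/21) = 1.
  m_7 = 21*1 - 18 = 3, d_7 = (555 - 3^2)/21 = 546/21 = 26, a_7 = floor((23 + 3)/26) = 1.
  m_8 = 26*1 - 3 = 23, d_8 = (555 - 23^2)/26 = 26/26 = 1, a_8 = floor((23 + 23)/1) = 46.
  m_9 = 1*46 - 23 = 23, d_9 = (555 - 23^2)/1 = 26/1 = 26: (m_9, d_9) = (m_1, d_1) = (23, 26), so from here the quotients repeat a_1, ..., a_8; the period length is 8.
So sqrt(555) = [23; (1, 1, 3, 1, 3, 1, 1, 46)] with period length k = 8.
k is even, so the fundamental solution of x^2 - 555y^2 = 1 is (p_{k-1}, q_{k-1}) = (p_7, q_7); compute convergents through index 7.
Convergents (p_i = a_i*p_{i-1} + p_{i-2}, q_i = a_i*q_{i-1} + q_{i-2} with p_{-2}=0, p_{-1}=1, q_{-2}=1, q_{-1}=0):
  i=0: a_0=23, p_0 = 23*1 + 0 = 23, q_0 = 23*0 + 1 = 1.
  i=1: a_1=1, p_1 = 1*23 + 1 = 24, q_1 = 1*1 + 0 = 1.
  i=2: a_2=1, p_2 = 1*24 + 23 = 47, q_2 = 1*1 + 1 = 2.
  i=3: a_3=3, p_3 = 3*47 + 24 = 165, q_3 = 3*2 + 1 = 7.
  i=4: a_4=1, p_4 = 1*165 + 47 = 212, q_4 = 1*7 + 2 = 9.
  i=5: a_5=3, p_5 = 3*212 + 165 = 801, q_5 = 3*9 + 7 = 34.
  i=6: a_6=1, p_6 = 1*801 + 212 = 1013, q_6 = 1*34 + 9 = 43.
  i=7: a_7=1, p_7 = 1*1013 + 801 = 1814, q_7 = 1*43 + 34 = 77.
Check: 1814^2 - 555*77^2 = 3290596 - 3290595 = 1, so (x, y) = (1814, 77) solves the equation, and by the theorem it is the least positive solution.

(x, y) = (1814, 77)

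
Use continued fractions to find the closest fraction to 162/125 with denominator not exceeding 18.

Expand x = 162/125 as a continued fraction with the Euclidean algorithm:
  162 = 1*125 + 37, so a_0 = 1.
  125 = 3*37 + 14, so a_1 = 3.
  37 = 2*14 + 9, so a_2 = 2.
  14 = 1*9 + 5, so a_3 = 1.
  9 = 1*5 + 4, so a_4 = 1.
  5 = 1*4 + 1, so a_5 = 1.
  4 = 4*1 + 0, so a_6 = 4.
so x = [1; 3, 2, 1, 1, 1, 4].
Convergents (p_i = a_i*p_{i-1} + p_{i-2}, q_i = a_i*q_{i-1} + q_{i-2} with p_{-2}=0, p_{-1}=1, q_{-2}=1, q_{-1}=0), until the denominator exceeds 18:
  i=0: a_0=1, p_0 = 1*1 + 0 = 1, q_0 = 1*0 + 1 = 1.
  i=1: a_1=3, p_1 = 3*1 + 1 = 4, q_1 = 3*1 + 0 = 3.
  i=2: a_2=2, p_2 = 2*4 + 1 = 9, q_2 = 2*3 + 1 = 7.
  i=3: a_3=1, p_3 = 1*9 + 4 = 13, q_3 = 1*7 + 3 = 10.
  i=4: a_4=1, p_4 = 1*13 + 9 = 22, q_4 = 1*10 + 7 = 17.
  i=5: a_5=1, p_5 = 1*22 + 13 = 35, q_5 = 1*17 + 10 = 27.
q_5 = 27 > 18, so the last convergent with denominator <= 18 is p_4/q_4 = 22/17.
The closest fraction with denominator <= 18 is either p_4/q_4 or the intermediate fraction (k*p_4 + p_3)/(k*q_4 + q_3) with the largest k >= 1 whose denominator stays <= 18; these approach x as k grows, and every other convergent or intermediate fraction in range is farther away.
Largest k: floor((18 - q_3)/q_4) = floor((18 - 10)/17) = 0.
Since k = 0, no intermediate fraction beyond p_4/q_4 has denominator <= 18, so the convergent 22/17 is the closest (its error is |162*17 - 22*125|/(125*17) = 4/2125).

22/17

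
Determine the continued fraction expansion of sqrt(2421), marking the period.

[49; (4, 1, 10, 7, 2, 10, 2, 7, 10, 1, 4, 98)]

Write x_i = (sqrt(2421) + m_i)/d_i with (m_0, d_0) = (0, 1). a_0 = floor(sqrt(2421)) = 49, since 49^2 = 2401 <= 2421 < 2500 = 50^2.
Iterate m_{i+1} = d_i*a_i - m_i, d_{i+1} = (2421 - m_{i+1}^2)/d_i, a_{i+1} = floor((a_0 + m_{i+1})/d_{i+1}):
  m_1 = 1*49 - 0 = 49, d_1 = (2421 - 49^2)/1 = 20/1 = 20, a_1 = floor((49 + 49)/20) = 4.
  m_2 = 20*4 - 49 = 31, d_2 = (2421 - 31^2)/20 = 1460/20 = 73, a_2 = floor((49 + 31)/73) = 1.
  m_3 = 73*1 - 31 = 42, d_3 = (2421 - 42^2)/73 = 657/73 = 9, a_3 = floor((49 + 42)/9) = 10.
  m_4 = 9*10 - 42 = 48, d_4 = (2421 - 48^2)/9 = 117/9 = 13, a_4 = floor((49 + 48)/13) = 7.
  m_5 = 13*7 - 48 = 43, d_5 = (2421 - 43^2)/13 = 572/13 = 44, a_5 = floor((49 + 43)/44) = 2.
  m_6 = 44*2 - 43 = 45, d_6 = (2421 - 45^2)/44 = 396/44 = 9, a_6 = floor((49 + 45)/9) = 10.
  m_7 = 9*10 - 45 = 45, d_7 = (2421 - 45^2)/9 = 396/9 = 44, a_7 = floor((49 + 45)/44) = 2.
  m_8 = 44*2 - 45 = 43, d_8 = (2421 - 43^2)/44 = 572/44 = 13, a_8 = floor((49 + 43)/13) = 7.
  m_9 = 13*7 - 43 = 48, d_9 = (2421 - 48^2)/13 = 117/13 = 9, a_9 = floor((49 + 48)/9) = 10.
  m_10 = 9*10 - 48 = 42, d_10 = (2421 - 42^2)/9 = 657/9 = 73, a_10 = floor((49 + 42)/73) = 1.
  m_11 = 73*1 - 42 = 31, d_11 = (2421 - 31^2)/73 = 1460/73 = 20, a_11 = floor((49 + 31)/20) = 4.
  m_12 = 20*4 - 31 = 49, d_12 = (2421 - 49^2)/20 = 20/20 = 1, a_12 = floor((49 + 49)/1) = 98.
  m_13 = 1*98 - 49 = 49, d_13 = (2421 - 49^2)/1 = 20/1 = 20: (m_13, d_13) = (m_1, d_1) = (49, 20), so from here the quotients repeat a_1, ..., a_12; the period length is 12.
Hence the expansion of sqrt(2421) is a_0 = 49 followed by the repeating block 4, 1, 10, 7, 2, 10, 2, 7, 10, 1, 4, 98 (period 12).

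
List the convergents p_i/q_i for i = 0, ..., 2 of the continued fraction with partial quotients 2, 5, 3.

Using the convergent recurrence p_i = a_i*p_{i-1} + p_{i-2}, q_i = a_i*q_{i-1} + q_{i-2} with p_{-2}=0, p_{-1}=1, q_{-2}=1, q_{-1}=0:
  i=0: a_0=2, p_0 = 2*1 + 0 = 2, q_0 = 2*0 + 1 = 1.
  i=1: a_1=5, p_1 = 5*2 + 1 = 11, q_1 = 5*1 + 0 = 5.
  i=2: a_2=3, p_2 = 3*11 + 2 = 35, q_2 = 3*5 + 1 = 16.

2/1, 11/5, 35/16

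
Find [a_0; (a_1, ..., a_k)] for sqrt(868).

[29; (2, 6, 19, 2, 19, 6, 2, 58)]

Write x_i = (sqrt(868) + m_i)/d_i with (m_0, d_0) = (0, 1). a_0 = floor(sqrt(868)) = 29, since 29^2 = 841 <= 868 < 900 = 30^2.
Iterate m_{i+1} = d_i*a_i - m_i, d_{i+1} = (868 - m_{i+1}^2)/d_i, a_{i+1} = floor((a_0 + m_{i+1})/d_{i+1}):
  m_1 = 1*29 - 0 = 29, d_1 = (868 - 29^2)/1 = 27/1 = 27, a_1 = floor((29 + 29)/27) = 2.
  m_2 = 27*2 - 29 = 25, d_2 = (868 - 25^2)/27 = 243/27 = 9, a_2 = floor((29 + 25)/9) = 6.
  m_3 = 9*6 - 25 = 29, d_3 = (868 - 29^2)/9 = 27/9 = 3, a_3 = floor((29 + 29)/3) = 19.
  m_4 = 3*19 - 29 = 28, d_4 = (868 - 28^2)/3 = 84/3 = 28, a_4 = floor((29 + 28)/28) = 2.
  m_5 = 28*2 - 28 = 28, d_5 = (868 - 28^2)/28 = 84/28 = 3, a_5 = floor((29 + 28)/3) = 19.
  m_6 = 3*19 - 28 = 29, d_6 = (868 - 29^2)/3 = 27/3 = 9, a_6 = floor((29 + 29)/9) = 6.
  m_7 = 9*6 - 29 = 25, d_7 = (868 - 25^2)/9 = 243/9 = 27, a_7 = floor((29 + 25)/27) = 2.
  m_8 = 27*2 - 25 = 29, d_8 = (868 - 29^2)/27 = 27/27 = 1, a_8 = floor((29 + 29)/1) = 58.
  m_9 = 1*58 - 29 = 29, d_9 = (868 - 29^2)/1 = 27/1 = 27: (m_9, d_9) = (m_1, d_1) = (29, 27), so from here the quotients repeat a_1, ..., a_8; the period length is 8.
Hence the expansion of sqrt(868) is a_0 = 29 followed by the repeating block 2, 6, 19, 2, 19, 6, 2, 58 (period 8).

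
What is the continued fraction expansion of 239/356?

[0; 1, 2, 23, 2, 2]

Run the Euclidean algorithm on 239 and 356; the successive quotients are the partial quotients a_0, a_1, ... (each step inverts the fractional part left over by the previous one):
  239 = 0*356 + 239, so a_0 = 0.
  356 = 1*239 + 117, so a_1 = 1.
  239 = 2*117 + 5, so a_2 = 2.
  117 = 23*5 + 2, so a_3 = 23.
  5 = 2*2 + 1, so a_4 = 2.
  2 = 2*1 + 0, so a_5 = 2.
The remainder reaches 0 after 6 divisions, so the expansion has 6 partial quotients, read off in order.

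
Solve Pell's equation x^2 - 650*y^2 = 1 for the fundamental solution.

(x, y) = (51, 2)

First expand sqrt(650) as a continued fraction. With x_i = (sqrt(650) + m_i)/d_i and (m_0, d_0) = (0, 1): a_0 = floor(sqrt(650)) = 25, since 25^2 = 625 <= 650 < 676 = 26^2.
Iterate m_{i+1} = d_i*a_i - m_i, d_{i+1} = (650 - m_{i+1}^2)/d_i, a_{i+1} = floor((a_0 + m_{i+1})/d_{i+1}):
  m_1 = 1*25 - 0 = 25, d_1 = (650 - 25^2)/1 = 25/1 = 25, a_1 = floor((25 + 25)/25) = 2.
  m_2 = 25*2 - 25 = 25, d_2 = (650 - 25^2)/25 = 25/25 = 1, a_2 = floor((25 + 25)/1) = 50.
  m_3 = 1*50 - 25 = 25, d_3 = (650 - 25^2)/1 = 25/1 = 25: (m_3, d_3) = (m_1, d_1) = (25, 25), so from here the quotients repeat a_1, a_2; the period length is 2.
So sqrt(650) = [25; (2, 50)] with period length k = 2.
k is even, so the fundamental solution of x^2 - 650y^2 = 1 is (p_{k-1}, q_{k-1}) = (p_1, q_1); compute convergents through index 1.
Convergents (p_i = a_i*p_{i-1} + p_{i-2}, q_i = a_i*q_{i-1} + q_{i-2} with p_{-2}=0, p_{-1}=1, q_{-2}=1, q_{-1}=0):
  i=0: a_0=25, p_0 = 25*1 + 0 = 25, q_0 = 25*0 + 1 = 1.
  i=1: a_1=2, p_1 = 2*25 + 1 = 51, q_1 = 2*1 + 0 = 2.
Check: 51^2 - 650*2^2 = 2601 - 2600 = 1, so (x, y) = (51, 2) solves the equation, and by the theorem it is the least positive solution.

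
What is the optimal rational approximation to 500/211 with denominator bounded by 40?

Expand x = 500/211 as a continued fraction with the Euclidean algorithm:
  500 = 2*211 + 78, so a_0 = 2.
  211 = 2*78 + 55, so a_1 = 2.
  78 = 1*55 + 23, so a_2 = 1.
  55 = 2*23 + 9, so a_3 = 2.
  23 = 2*9 + 5, so a_4 = 2.
  9 = 1*5 + 4, so a_5 = 1.
  5 = 1*4 + 1, so a_6 = 1.
  4 = 4*1 + 0, so a_7 = 4.
so x = [2; 2, 1, 2, 2, 1, 1, 4].
Convergents (p_i = a_i*p_{i-1} + p_{i-2}, q_i = a_i*q_{i-1} + q_{i-2} with p_{-2}=0, p_{-1}=1, q_{-2}=1, q_{-1}=0), until the denominator exceeds 40:
  i=0: a_0=2, p_0 = 2*1 + 0 = 2, q_0 = 2*0 + 1 = 1.
  i=1: a_1=2, p_1 = 2*2 + 1 = 5, q_1 = 2*1 + 0 = 2.
  i=2: a_2=1, p_2 = 1*5 + 2 = 7, q_2 = 1*2 + 1 = 3.
  i=3: a_3=2, p_3 = 2*7 + 5 = 19, q_3 = 2*3 + 2 = 8.
  i=4: a_4=2, p_4 = 2*19 + 7 = 45, q_4 = 2*8 + 3 = 19.
  i=5: a_5=1, p_5 = 1*45 + 19 = 64, q_5 = 1*19 + 8 = 27.
  i=6: a_6=1, p_6 = 1*64 + 45 = 109, q_6 = 1*27 + 19 = 46.
q_6 = 46 > 40, so the last convergent with denominator <= 40 is p_5/q_5 = 64/27.
The closest fraction with denominator <= 40 is either p_5/q_5 or the intermediate fraction (k*p_5 + p_4)/(k*q_5 + q_4) with the largest k >= 1 whose denominator stays <= 40; these approach x as k grows, and every other convergent or intermediate fraction in range is farther away.
Largest k: floor((40 - q_4)/q_5) = floor((40 - 19)/27) = 0.
Since k = 0, no intermediate fraction beyond p_5/q_5 has denominator <= 40, so the convergent 64/27 is the closest (its error is |500*27 - 64*211|/(211*27) = 4/5697).

64/27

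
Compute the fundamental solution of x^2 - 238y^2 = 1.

(x, y) = (11663, 756)

First expand sqrt(238) as a continued fraction. With x_i = (sqrt(238) + m_i)/d_i and (m_0, d_0) = (0, 1): a_0 = floor(sqrt(238)) = 15, since 15^2 = 225 <= 238 < 256 = 16^2.
Iterate m_{i+1} = d_i*a_i - m_i, d_{i+1} = (238 - m_{i+1}^2)/d_i, a_{i+1} = floor((a_0 + m_{i+1})/d_{i+1}):
  m_1 = 1*15 - 0 = 15, d_1 = (238 - 15^2)/1 = 13/1 = 13, a_1 = floor((15 + 15)/13) = 2.
  m_2 = 13*2 - 15 = 11, d_2 = (238 - 11^2)/13 = 117/13 = 9, a_2 = floor((15 + 11)/9) = 2.
  m_3 = 9*2 - 11 = 7, d_3 = (238 - 7^2)/9 = 189/9 = 21, a_3 = floor((15 + 7)/21) = 1.
  m_4 = 21*1 - 7 = 14, d_4 = (238 - 14^2)/21 = 42/21 = 2, a_4 = floor((15 + 14)/2) = 14.
  m_5 = 2*14 - 14 = 14, d_5 = (238 - 14^2)/2 = 42/2 = 21, a_5 = floor((15 + 14)/21) = 1.
  m_6 = 21*1 - 14 = 7, d_6 = (238 - 7^2)/21 = 189/21 = 9, a_6 = floor((15 + 7)/9) = 2.
  m_7 = 9*2 - 7 = 11, d_7 = (238 - 11^2)/9 = 117/9 = 13, a_7 = floor((15 + 11)/13) = 2.
  m_8 = 13*2 - 11 = 15, d_8 = (238 - 15^2)/13 = 13/13 = 1, a_8 = floor((15 + 15)/1) = 30.
  m_9 = 1*30 - 15 = 15, d_9 = (238 - 15^2)/1 = 13/1 = 13: (m_9, d_9) = (m_1, d_1) = (15, 13), so from here the quotients repeat a_1, ..., a_8; the period length is 8.
So sqrt(238) = [15; (2, 2, 1, 14, 1, 2, 2, 30)] with period length k = 8.
k is even, so the fundamental solution of x^2 - 238y^2 = 1 is (p_{k-1}, q_{k-1}) = (p_7, q_7); compute convergents through index 7.
Convergents (p_i = a_i*p_{i-1} + p_{i-2}, q_i = a_i*q_{i-1} + q_{i-2} with p_{-2}=0, p_{-1}=1, q_{-2}=1, q_{-1}=0):
  i=0: a_0=15, p_0 = 15*1 + 0 = 15, q_0 = 15*0 + 1 = 1.
  i=1: a_1=2, p_1 = 2*15 + 1 = 31, q_1 = 2*1 + 0 = 2.
  i=2: a_2=2, p_2 = 2*31 + 15 = 77, q_2 = 2*2 + 1 = 5.
  i=3: a_3=1, p_3 = 1*77 + 31 = 108, q_3 = 1*5 + 2 = 7.
  i=4: a_4=14, p_4 = 14*108 + 77 = 1589, q_4 = 14*7 + 5 = 103.
  i=5: a_5=1, p_5 = 1*1589 + 108 = 1697, q_5 = 1*103 + 7 = 110.
  i=6: a_6=2, p_6 = 2*1697 + 1589 = 4983, q_6 = 2*110 + 103 = 323.
  i=7: a_7=2, p_7 = 2*4983 + 1697 = 11663, q_7 = 2*323 + 110 = 756.
Check: 11663^2 - 238*756^2 = 136025569 - 136025568 = 1, so (x, y) = (11663, 756) solves the equation, and by the theorem it is the least positive solution.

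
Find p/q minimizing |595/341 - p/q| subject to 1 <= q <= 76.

82/47

Expand x = 595/341 as a continued fraction with the Euclidean algorithm:
  595 = 1*341 + 254, so a_0 = 1.
  341 = 1*254 + 87, so a_1 = 1.
  254 = 2*87 + 80, so a_2 = 2.
  87 = 1*80 + 7, so a_3 = 1.
  80 = 11*7 + 3, so a_4 = 11.
  7 = 2*3 + 1, so a_5 = 2.
  3 = 3*1 + 0, so a_6 = 3.
so x = [1; 1, 2, 1, 11, 2, 3].
Convergents (p_i = a_i*p_{i-1} + p_{i-2}, q_i = a_i*q_{i-1} + q_{i-2} with p_{-2}=0, p_{-1}=1, q_{-2}=1, q_{-1}=0), until the denominator exceeds 76:
  i=0: a_0=1, p_0 = 1*1 + 0 = 1, q_0 = 1*0 + 1 = 1.
  i=1: a_1=1, p_1 = 1*1 + 1 = 2, q_1 = 1*1 + 0 = 1.
  i=2: a_2=2, p_2 = 2*2 + 1 = 5, q_2 = 2*1 + 1 = 3.
  i=3: a_3=1, p_3 = 1*5 + 2 = 7, q_3 = 1*3 + 1 = 4.
  i=4: a_4=11, p_4 = 11*7 + 5 = 82, q_4 = 11*4 + 3 = 47.
  i=5: a_5=2, p_5 = 2*82 + 7 = 171, q_5 = 2*47 + 4 = 98.
q_5 = 98 > 76, so the last convergent with denominator <= 76 is p_4/q_4 = 82/47.
The closest fraction with denominator <= 76 is either p_4/q_4 or the intermediate fraction (k*p_4 + p_3)/(k*q_4 + q_3) with the largest k >= 1 whose denominator stays <= 76; these approach x as k grows, and every other convergent or intermediate fraction in range is farther away.
Largest k: floor((76 - q_3)/q_4) = floor((76 - 4)/47) = 1.
That gives (1*82 + 7)/(1*47 + 4) = 89/51.
Compare the errors: |x - 82/47| = |595*47 - 82*341|/(341*47) = 3/16027, and |x - 89/51| = |595*51 - 89*341|/(341*51) = 4/17391.
Cross-multiplying, 3*17391 = 52173 < 64108 = 4*16027, so 3/16027 is smaller: the convergent 82/47 is closer to x than 89/51.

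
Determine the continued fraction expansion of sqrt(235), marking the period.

[15; (3, 30)]

Write x_i = (sqrt(235) + m_i)/d_i with (m_0, d_0) = (0, 1). a_0 = floor(sqrt(235)) = 15, since 15^2 = 225 <= 235 < 256 = 16^2.
Iterate m_{i+1} = d_i*a_i - m_i, d_{i+1} = (235 - m_{i+1}^2)/d_i, a_{i+1} = floor((a_0 + m_{i+1})/d_{i+1}):
  m_1 = 1*15 - 0 = 15, d_1 = (235 - 15^2)/1 = 10/1 = 10, a_1 = floor((15 + 15)/10) = 3.
  m_2 = 10*3 - 15 = 15, d_2 = (235 - 15^2)/10 = 10/10 = 1, a_2 = floor((15 + 15)/1) = 30.
  m_3 = 1*30 - 15 = 15, d_3 = (235 - 15^2)/1 = 10/1 = 10: (m_3, d_3) = (m_1, d_1) = (15, 10), so from here the quotients repeat a_1, a_2; the period length is 2.
Hence the expansion of sqrt(235) is a_0 = 15 followed by the repeating block 3, 30 (period 2).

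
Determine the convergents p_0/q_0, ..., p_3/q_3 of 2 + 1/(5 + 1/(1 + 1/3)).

2/1, 11/5, 13/6, 50/23

Using the convergent recurrence p_i = a_i*p_{i-1} + p_{i-2}, q_i = a_i*q_{i-1} + q_{i-2} with p_{-2}=0, p_{-1}=1, q_{-2}=1, q_{-1}=0:
  i=0: a_0=2, p_0 = 2*1 + 0 = 2, q_0 = 2*0 + 1 = 1.
  i=1: a_1=5, p_1 = 5*2 + 1 = 11, q_1 = 5*1 + 0 = 5.
  i=2: a_2=1, p_2 = 1*11 + 2 = 13, q_2 = 1*5 + 1 = 6.
  i=3: a_3=3, p_3 = 3*13 + 11 = 50, q_3 = 3*6 + 5 = 23.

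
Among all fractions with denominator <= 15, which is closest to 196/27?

109/15

Expand x = 196/27 as a continued fraction with the Euclidean algorithm:
  196 = 7*27 + 7, so a_0 = 7.
  27 = 3*7 + 6, so a_1 = 3.
  7 = 1*6 + 1, so a_2 = 1.
  6 = 6*1 + 0, so a_3 = 6.
so x = [7; 3, 1, 6].
Convergents (p_i = a_i*p_{i-1} + p_{i-2}, q_i = a_i*q_{i-1} + q_{i-2} with p_{-2}=0, p_{-1}=1, q_{-2}=1, q_{-1}=0), until the denominator exceeds 15:
  i=0: a_0=7, p_0 = 7*1 + 0 = 7, q_0 = 7*0 + 1 = 1.
  i=1: a_1=3, p_1 = 3*7 + 1 = 22, q_1 = 3*1 + 0 = 3.
  i=2: a_2=1, p_2 = 1*22 + 7 = 29, q_2 = 1*3 + 1 = 4.
  i=3: a_3=6, p_3 = 6*29 + 22 = 196, q_3 = 6*4 + 3 = 27.
q_3 = 27 > 15, so the last convergent with denominator <= 15 is p_2/q_2 = 29/4.
The closest fraction with denominator <= 15 is either p_2/q_2 or the intermediate fraction (k*p_2 + p_1)/(k*q_2 + q_1) with the largest k >= 1 whose denominator stays <= 15; these approach x as k grows, and every other convergent or intermediate fraction in range is farther away.
Largest k: floor((15 - q_1)/q_2) = floor((15 - 3)/4) = 3.
That gives (3*29 + 22)/(3*4 + 3) = 109/15.
Compare the errors: |x - 29/4| = |196*4 - 29*27|/(27*4) = 1/108, and |x - 109/15| = |196*15 - 109*27|/(27*15) = 3/405.
Cross-multiplying, 3*108 = 324 < 405 = 1*405, so 3/405 is smaller: the intermediate fraction 109/15 is closer to x than 29/4.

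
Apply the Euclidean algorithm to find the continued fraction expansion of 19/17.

Run the Euclidean algorithm on 19 and 17; the successive quotients are the partial quotients a_0, a_1, ... (each step inverts the fractional part left over by the previous one):
  19 = 1*17 + 2, so a_0 = 1.
  17 = 8*2 + 1, so a_1 = 8.
  2 = 2*1 + 0, so a_2 = 2.
The remainder reaches 0 after 3 divisions, so the expansion has 3 partial quotients, read off in order.

[1; 8, 2]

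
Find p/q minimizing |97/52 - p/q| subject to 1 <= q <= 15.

Expand x = 97/52 as a continued fraction with the Euclidean algorithm:
  97 = 1*52 + 45, so a_0 = 1.
  52 = 1*45 + 7, so a_1 = 1.
  45 = 6*7 + 3, so a_2 = 6.
  7 = 2*3 + 1, so a_3 = 2.
  3 = 3*1 + 0, so a_4 = 3.
so x = [1; 1, 6, 2, 3].
Convergents (p_i = a_i*p_{i-1} + p_{i-2}, q_i = a_i*q_{i-1} + q_{i-2} with p_{-2}=0, p_{-1}=1, q_{-2}=1, q_{-1}=0), until the denominator exceeds 15:
  i=0: a_0=1, p_0 = 1*1 + 0 = 1, q_0 = 1*0 + 1 = 1.
  i=1: a_1=1, p_1 = 1*1 + 1 = 2, q_1 = 1*1 + 0 = 1.
  i=2: a_2=6, p_2 = 6*2 + 1 = 13, q_2 = 6*1 + 1 = 7.
  i=3: a_3=2, p_3 = 2*13 + 2 = 28, q_3 = 2*7 + 1 = 15.
  i=4: a_4=3, p_4 = 3*28 + 13 = 97, q_4 = 3*15 + 7 = 52.
q_4 = 52 > 15, so the last convergent with denominator <= 15 is p_3/q_3 = 28/15.
The closest fraction with denominator <= 15 is either p_3/q_3 or the intermediate fraction (k*p_3 + p_2)/(k*q_3 + q_2) with the largest k >= 1 whose denominator stays <= 15; these approach x as k grows, and every other convergent or intermediate fraction in range is farther away.
Largest k: floor((15 - q_2)/q_3) = floor((15 - 7)/15) = 0.
Since k = 0, no intermediate fraction beyond p_3/q_3 has denominator <= 15, so the convergent 28/15 is the closest (its error is |97*15 - 28*52|/(52*15) = 1/780).

28/15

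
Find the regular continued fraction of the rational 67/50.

[1; 2, 1, 16]

Run the Euclidean algorithm on 67 and 50; the successive quotients are the partial quotients a_0, a_1, ... (each step inverts the fractional part left over by the previous one):
  67 = 1*50 + 17, so a_0 = 1.
  50 = 2*17 + 16, so a_1 = 2.
  17 = 1*16 + 1, so a_2 = 1.
  16 = 16*1 + 0, so a_3 = 16.
The remainder reaches 0 after 4 divisions, so the expansion has 4 partial quotients, read off in order.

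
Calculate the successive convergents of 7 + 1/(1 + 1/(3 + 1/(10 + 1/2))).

7/1, 8/1, 31/4, 318/41, 667/86

Using the convergent recurrence p_i = a_i*p_{i-1} + p_{i-2}, q_i = a_i*q_{i-1} + q_{i-2} with p_{-2}=0, p_{-1}=1, q_{-2}=1, q_{-1}=0:
  i=0: a_0=7, p_0 = 7*1 + 0 = 7, q_0 = 7*0 + 1 = 1.
  i=1: a_1=1, p_1 = 1*7 + 1 = 8, q_1 = 1*1 + 0 = 1.
  i=2: a_2=3, p_2 = 3*8 + 7 = 31, q_2 = 3*1 + 1 = 4.
  i=3: a_3=10, p_3 = 10*31 + 8 = 318, q_3 = 10*4 + 1 = 41.
  i=4: a_4=2, p_4 = 2*318 + 31 = 667, q_4 = 2*41 + 4 = 86.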